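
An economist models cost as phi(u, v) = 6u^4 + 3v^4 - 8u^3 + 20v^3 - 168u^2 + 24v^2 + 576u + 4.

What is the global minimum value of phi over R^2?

-3068

phi(u,v) separates as P(u) + Q(v) + 4, so its minimum is min P + min Q + 4.
P'(u) = 24(u - 3)(u - 2)(u + 4) vanishes at u ∈ {-4, 2, 3}; Q'(v) = 12v(v + 1)(v + 4) vanishes at v ∈ {-4, -1, 0}.
Local minima of P (where P''>0): P(-4)=-2944, P(3)=486. Local minima of Q: Q(-4)=-128, Q(0)=0.
So the global minimum of phi is P(-4) + Q(-4) + 4 = -2944 − 128 + 4 = -3068, attained at (-4, -4).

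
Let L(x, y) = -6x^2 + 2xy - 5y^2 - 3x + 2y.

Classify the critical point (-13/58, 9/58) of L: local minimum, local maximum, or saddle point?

local maximum

The Hessian of L is constant: H = [[-12, 2], [2, -10]].
det(H) = (-12)·(-10) − 2² = 116.
det(H) > 0 and tr(H) = -22 < 0, so H is negative definite and the point is a local maximum.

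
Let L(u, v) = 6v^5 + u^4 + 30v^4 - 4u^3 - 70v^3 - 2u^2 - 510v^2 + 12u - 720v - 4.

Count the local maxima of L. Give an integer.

2

L separates as a function of u plus a function of v, so ∇L=0 decouples.
∂L/∂u = 4(u - 3)(u - 1)(u + 1) = 0 at u ∈ {-1, 1, 3}; ∂L/∂v = 30(v - 3)(v + 1)(v + 2)(v + 4) = 0 at v ∈ {-4, -2, -1, 3}.
The Hessian is diagonal: diag(L_uu, L_vv). Second derivatives: L_uu(-1)=32, L_uu(1)=-16, L_uu(3)=32; L_vv(-4)=-1260, L_vv(-2)=300, L_vv(-1)=-360, L_vv(3)=4200.
Local maxima occur where both diagonal entries negative: (1, -4), (1, -1). Count: 2.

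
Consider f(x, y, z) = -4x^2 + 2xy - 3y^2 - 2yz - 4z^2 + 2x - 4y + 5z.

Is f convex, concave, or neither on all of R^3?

f is quadratic, so its Hessian is the constant matrix H = [[-8, 2, 0], [2, -6, -2], [0, -2, -8]].
Leading principal minors: -8, 44, -320.
Signs alternate −, +, − ⇒ H ≺ 0 ⇒ concave.

concave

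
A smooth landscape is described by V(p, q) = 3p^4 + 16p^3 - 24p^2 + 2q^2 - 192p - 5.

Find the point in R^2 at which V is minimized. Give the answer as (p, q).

(2, 0)

V(p,q) separates as A(p) + B(q) − 5, so its minimum is min A + min B − 5.
A'(p) = 12(p - 2)(p + 2)(p + 4) vanishes at p ∈ {-4, -2, 2}; B'(q) = 4q vanishes at q ∈ {0}.
Local minima of A (where A''>0): A(-4)=128, A(2)=-304. Local minima of B: B(0)=0.
So the global minimum of V is A(2) + B(0) − 5 = -304 + 0 − 5 = -309, attained at (2, 0).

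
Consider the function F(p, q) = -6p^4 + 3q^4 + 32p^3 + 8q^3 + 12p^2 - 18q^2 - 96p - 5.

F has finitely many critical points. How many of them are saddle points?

5

F separates as a function of p plus a function of q, so ∇F=0 decouples.
∂F/∂p = -24(p - 4)(p - 1)(p + 1) = 0 at p ∈ {-1, 1, 4}; ∂F/∂q = 12q(q - 1)(q + 3) = 0 at q ∈ {-3, 0, 1}.
The Hessian is diagonal: diag(F_pp, F_qq). Second derivatives: F_pp(-1)=-240, F_pp(1)=144, F_pp(4)=-360; F_qq(-3)=144, F_qq(0)=-36, F_qq(1)=48.
Saddle points occur where the two diagonal entries have opposite signs: (-1, -3), (-1, 1), (1, 0), (4, -3), (4, 1). Count: 5.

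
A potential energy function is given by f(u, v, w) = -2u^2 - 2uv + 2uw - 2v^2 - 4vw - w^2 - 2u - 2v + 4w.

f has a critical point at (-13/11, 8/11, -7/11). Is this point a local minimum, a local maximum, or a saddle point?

saddle point

The Hessian is constant: H = [[-4, -2, 2], [-2, -4, -4], [2, -4, -2]].
Leading principal minors: Δ₁ = -4, Δ₂ = 12, Δ₃ = 88.
The minors fit neither the all-positive nor the alternating-sign pattern, so H is indefinite: a saddle point.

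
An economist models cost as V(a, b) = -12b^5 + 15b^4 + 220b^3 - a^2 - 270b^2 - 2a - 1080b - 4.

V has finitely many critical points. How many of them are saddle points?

2

V separates as a function of a plus a function of b, so ∇V=0 decouples.
∂V/∂a = -2(a + 1) = 0 at a ∈ {-1}; ∂V/∂b = -60(b - 3)(b - 2)(b + 1)(b + 3) = 0 at b ∈ {-3, -1, 2, 3}.
The Hessian is diagonal: diag(V_aa, V_bb). Second derivatives: V_aa(-1)=-2; V_bb(-3)=3600, V_bb(-1)=-1440, V_bb(2)=900, V_bb(3)=-1440.
Saddle points occur where the two diagonal entries have opposite signs: (-1, -3), (-1, 2). Count: 2.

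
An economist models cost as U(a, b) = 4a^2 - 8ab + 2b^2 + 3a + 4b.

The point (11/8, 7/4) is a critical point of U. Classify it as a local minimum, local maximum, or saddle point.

The Hessian of U is constant: H = [[8, -8], [-8, 4]].
det(H) = 8·4 − (-8)² = -32.
Since det(H) < 0, H is indefinite and the critical point is a saddle point.

saddle point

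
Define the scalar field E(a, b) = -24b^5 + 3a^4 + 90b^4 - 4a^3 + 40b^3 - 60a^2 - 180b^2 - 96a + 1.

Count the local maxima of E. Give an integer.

E separates as a function of a plus a function of b, so ∇E=0 decouples.
∂E/∂a = 12(a - 4)(a + 1)(a + 2) = 0 at a ∈ {-2, -1, 4}; ∂E/∂b = -120b(b - 3)(b - 1)(b + 1) = 0 at b ∈ {-1, 0, 1, 3}.
The Hessian is diagonal: diag(E_aa, E_bb). Second derivatives: E_aa(-2)=72, E_aa(-1)=-60, E_aa(4)=360; E_bb(-1)=960, E_bb(0)=-360, E_bb(1)=480, E_bb(3)=-2880.
Local maxima occur where both diagonal entries negative: (-1, 0), (-1, 3). Count: 2.

2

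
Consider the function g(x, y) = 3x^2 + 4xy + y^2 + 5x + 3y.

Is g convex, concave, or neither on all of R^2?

g is quadratic, so its Hessian is the constant matrix H = [[6, 4], [4, 2]].
det(H) = -4, tr(H) = 8.
det(H) < 0, so H is indefinite: neither convex nor concave.

neither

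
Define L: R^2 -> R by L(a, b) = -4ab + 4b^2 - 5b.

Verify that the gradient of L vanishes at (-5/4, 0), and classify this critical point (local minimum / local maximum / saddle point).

saddle point

∇L = (-4b, -4a + 8b - 5); substituting (-5/4, 0) gives ∇L = (0, 0), so (-5/4, 0) is indeed a critical point.
The Hessian of L is constant: H = [[0, -4], [-4, 8]].
det(H) = 0·8 − (-4)² = -16.
Since det(H) < 0, H is indefinite and the critical point is a saddle point.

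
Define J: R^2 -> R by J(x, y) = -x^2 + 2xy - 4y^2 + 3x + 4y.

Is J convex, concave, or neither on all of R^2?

J is quadratic, so its Hessian is the constant matrix H = [[-2, 2], [2, -8]].
det(H) = 12, tr(H) = -10.
det(H) > 0 and tr(H) < 0, so H is negative definite everywhere: concave.

concave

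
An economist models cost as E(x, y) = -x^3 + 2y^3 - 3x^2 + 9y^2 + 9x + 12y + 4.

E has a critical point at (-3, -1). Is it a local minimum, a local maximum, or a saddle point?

local minimum

The mixed partial ∂²E/∂x∂y is 0, so the Hessian at any point is diag(E_xx, E_yy) = diag(-6(x + 1), 6(2y + 3)).
At (-3, -1): H = diag(12, 6).
Both eigenvalues are positive, so H is positive definite: a local minimum.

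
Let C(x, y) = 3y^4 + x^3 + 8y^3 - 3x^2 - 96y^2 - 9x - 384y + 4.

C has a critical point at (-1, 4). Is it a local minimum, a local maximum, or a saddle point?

The mixed partial ∂²C/∂x∂y is 0, so the Hessian at any point is diag(C_xx, C_yy) = diag(6(x - 1), 12(3y^2 + 4y - 16)).
At (-1, 4): H = diag(-12, 576).
The eigenvalues have opposite signs, so H is indefinite: a saddle point.

saddle point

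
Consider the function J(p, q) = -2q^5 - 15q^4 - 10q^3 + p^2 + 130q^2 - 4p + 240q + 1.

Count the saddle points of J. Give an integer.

J separates as a function of p plus a function of q, so ∇J=0 decouples.
∂J/∂p = 2(p - 2) = 0 at p ∈ {2}; ∂J/∂q = -10(q - 2)(q + 1)(q + 3)(q + 4) = 0 at q ∈ {-4, -3, -1, 2}.
The Hessian is diagonal: diag(J_pp, J_qq). Second derivatives: J_pp(2)=2; J_qq(-4)=180, J_qq(-3)=-100, J_qq(-1)=180, J_qq(2)=-900.
Saddle points occur where the two diagonal entries have opposite signs: (2, -3), (2, 2). Count: 2.

2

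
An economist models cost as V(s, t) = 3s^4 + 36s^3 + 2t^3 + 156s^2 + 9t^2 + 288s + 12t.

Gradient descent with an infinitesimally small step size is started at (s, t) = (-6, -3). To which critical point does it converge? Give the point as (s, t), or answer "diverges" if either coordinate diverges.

V is separable, so gradient descent decouples: s follows -∂V/∂s, t follows -∂V/∂t.
∂V/∂s = 12(s + 2)(s + 3)(s + 4); at s=-6 this is -288, so s increases.
∂V/∂t = 6(t + 1)(t + 2); at t=-3 this is 12, so t decreases.
The t-coordinate has no critical point in that direction and runs off to infinity.

diverges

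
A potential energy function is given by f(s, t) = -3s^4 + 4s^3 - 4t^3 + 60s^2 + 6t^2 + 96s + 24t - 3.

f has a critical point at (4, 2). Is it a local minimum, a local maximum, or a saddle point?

local maximum

The mixed partial ∂²f/∂s∂t is 0, so the Hessian at any point is diag(f_ss, f_tt) = diag(12(-3s^2 + 2s + 10), 12(-2t + 1)).
At (4, 2): H = diag(-360, -36).
Both eigenvalues are negative, so H is negative definite: a local maximum.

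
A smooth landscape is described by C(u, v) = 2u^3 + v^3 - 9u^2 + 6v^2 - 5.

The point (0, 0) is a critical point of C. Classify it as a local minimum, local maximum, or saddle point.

saddle point

The mixed partial ∂²C/∂u∂v is 0, so the Hessian at any point is diag(C_uu, C_vv) = diag(6(2u - 3), 6(v + 2)).
At (0, 0): H = diag(-18, 12).
The eigenvalues have opposite signs, so H is indefinite: a saddle point.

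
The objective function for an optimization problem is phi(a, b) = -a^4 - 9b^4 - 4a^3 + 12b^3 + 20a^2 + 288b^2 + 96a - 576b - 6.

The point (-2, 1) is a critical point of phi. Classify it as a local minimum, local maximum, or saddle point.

local minimum

The mixed partial ∂²phi/∂a∂b is 0, so the Hessian at any point is diag(phi_aa, phi_bb) = diag(4(-3a^2 - 6a + 10), 36(-3b^2 + 2b + 16)).
At (-2, 1): H = diag(40, 540).
Both eigenvalues are positive, so H is positive definite: a local minimum.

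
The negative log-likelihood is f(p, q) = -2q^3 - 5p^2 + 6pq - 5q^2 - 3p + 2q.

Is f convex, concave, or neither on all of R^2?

neither

The term -2q^3 is cubic, so the Hessian is not constant.
∂²f/∂q² = -12q - 10, which takes both signs as q varies (negative for sufficiently large q). A diagonal entry of the Hessian changing sign means the Hessian is neither positive- nor negative-semidefinite on all of R^2.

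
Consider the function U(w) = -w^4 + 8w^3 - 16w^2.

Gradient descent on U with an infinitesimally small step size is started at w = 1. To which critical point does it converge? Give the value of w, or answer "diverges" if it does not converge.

U'(w) = -4w(w - 4)(w - 2), so U'(1) = -12.
Gradient descent moves in the -U' direction, i.e. w is increasing.
The nearest critical point in that direction is w = 2, where U'' = 16 > 0 (a local minimum). The iterate converges there.

2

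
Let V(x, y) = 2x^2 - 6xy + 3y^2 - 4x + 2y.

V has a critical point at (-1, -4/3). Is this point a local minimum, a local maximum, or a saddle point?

The Hessian of V is constant: H = [[4, -6], [-6, 6]].
det(H) = 4·6 − (-6)² = -12.
Since det(H) < 0, H is indefinite and the critical point is a saddle point.

saddle point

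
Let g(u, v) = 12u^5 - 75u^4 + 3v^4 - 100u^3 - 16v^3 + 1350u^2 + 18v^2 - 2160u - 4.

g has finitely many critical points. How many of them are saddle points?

6

g separates as a function of u plus a function of v, so ∇g=0 decouples.
∂g/∂u = 60(u - 4)(u - 3)(u - 1)(u + 3) = 0 at u ∈ {-3, 1, 3, 4}; ∂g/∂v = 12v(v - 3)(v - 1) = 0 at v ∈ {0, 1, 3}.
The Hessian is diagonal: diag(g_uu, g_vv). Second derivatives: g_uu(-3)=-10080, g_uu(1)=1440, g_uu(3)=-720, g_uu(4)=1260; g_vv(0)=36, g_vv(1)=-24, g_vv(3)=72.
Saddle points occur where the two diagonal entries have opposite signs: (-3, 0), (-3, 3), (1, 1), (3, 0), (3, 3), (4, 1). Count: 6.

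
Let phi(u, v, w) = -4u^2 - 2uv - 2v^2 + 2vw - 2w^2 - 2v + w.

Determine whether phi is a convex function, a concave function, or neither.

concave

phi is quadratic, so its Hessian is the constant matrix H = [[-8, -2, 0], [-2, -4, 2], [0, 2, -4]].
Leading principal minors: -8, 28, -80.
Signs alternate −, +, − ⇒ H ≺ 0 ⇒ concave.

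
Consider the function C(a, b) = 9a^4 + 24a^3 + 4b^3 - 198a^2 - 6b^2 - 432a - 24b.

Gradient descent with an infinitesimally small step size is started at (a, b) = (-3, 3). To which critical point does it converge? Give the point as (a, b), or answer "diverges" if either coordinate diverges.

C is separable, so gradient descent decouples: a follows -∂C/∂a, b follows -∂C/∂b.
∂C/∂a = 36(a - 3)(a + 1)(a + 4); at a=-3 this is 432, so a decreases.
∂C/∂b = 12(b - 2)(b + 1); at b=3 this is 48, so b decreases.
a converges to its nearest critical value -4 (a local min of the a-part); b converges to 2. The iterate converges to (-4, 2).

(-4, 2)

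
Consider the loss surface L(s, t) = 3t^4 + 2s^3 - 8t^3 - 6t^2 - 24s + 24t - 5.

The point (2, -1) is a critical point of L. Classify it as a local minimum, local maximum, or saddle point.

The mixed partial ∂²L/∂s∂t is 0, so the Hessian at any point is diag(L_ss, L_tt) = diag(12s, 12(3t^2 - 4t - 1)).
At (2, -1): H = diag(24, 72).
Both eigenvalues are positive, so H is positive definite: a local minimum.

local minimum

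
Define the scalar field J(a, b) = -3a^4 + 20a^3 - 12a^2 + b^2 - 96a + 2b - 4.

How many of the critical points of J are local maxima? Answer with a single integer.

J separates as a function of a plus a function of b, so ∇J=0 decouples.
∂J/∂a = -12(a - 4)(a - 2)(a + 1) = 0 at a ∈ {-1, 2, 4}; ∂J/∂b = 2(b + 1) = 0 at b ∈ {-1}.
The Hessian is diagonal: diag(J_aa, J_bb). Second derivatives: J_aa(-1)=-180, J_aa(2)=72, J_aa(4)=-120; J_bb(-1)=2.
Local maxima occur where both diagonal entries negative: none. Count: 0.

0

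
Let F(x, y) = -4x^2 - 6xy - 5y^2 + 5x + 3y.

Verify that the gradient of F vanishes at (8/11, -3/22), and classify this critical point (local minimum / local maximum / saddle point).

local maximum

∇F = (-8x - 6y + 5, -6x - 10y + 3); substituting (8/11, -3/22) gives ∇F = (0, 0), so (8/11, -3/22) is indeed a critical point.
The Hessian of F is constant: H = [[-8, -6], [-6, -10]].
det(H) = (-8)·(-10) − (-6)² = 44.
det(H) > 0 and tr(H) = -18 < 0, so H is negative definite and the point is a local maximum.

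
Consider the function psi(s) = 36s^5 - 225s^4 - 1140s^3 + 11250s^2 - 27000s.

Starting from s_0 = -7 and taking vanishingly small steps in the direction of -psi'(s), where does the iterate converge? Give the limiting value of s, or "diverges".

diverges

psi'(s) = 180(s - 5)(s - 3)(s - 2)(s + 5), so psi'(-7) = 388800.
Gradient descent moves in the -psi' direction, i.e. s is decreasing.
There is no critical point below s=-7, and psi' keeps the same sign, so the iterate runs off to −∞.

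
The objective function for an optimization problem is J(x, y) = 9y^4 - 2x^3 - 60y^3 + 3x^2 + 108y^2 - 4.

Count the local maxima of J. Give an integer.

1

J separates as a function of x plus a function of y, so ∇J=0 decouples.
∂J/∂x = -6x(x - 1) = 0 at x ∈ {0, 1}; ∂J/∂y = 36y(y - 3)(y - 2) = 0 at y ∈ {0, 2, 3}.
The Hessian is diagonal: diag(J_xx, J_yy). Second derivatives: J_xx(0)=6, J_xx(1)=-6; J_yy(0)=216, J_yy(2)=-72, J_yy(3)=108.
Local maxima occur where both diagonal entries negative: (1, 2). Count: 1.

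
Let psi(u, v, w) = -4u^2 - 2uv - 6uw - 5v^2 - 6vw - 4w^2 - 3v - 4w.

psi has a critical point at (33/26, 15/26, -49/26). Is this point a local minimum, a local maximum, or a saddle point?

The Hessian is constant: H = [[-8, -2, -6], [-2, -10, -6], [-6, -6, -8]].
Leading principal minors: Δ₁ = -8, Δ₂ = 76, Δ₃ = -104.
The minors alternate sign starting negative (−, +, −), so H is negative definite: a local maximum.

local maximum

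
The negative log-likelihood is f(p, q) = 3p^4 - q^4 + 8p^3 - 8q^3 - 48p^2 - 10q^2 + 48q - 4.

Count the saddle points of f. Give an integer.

f separates as a function of p plus a function of q, so ∇f=0 decouples.
∂f/∂p = 12p(p - 2)(p + 4) = 0 at p ∈ {-4, 0, 2}; ∂f/∂q = -4(q - 1)(q + 3)(q + 4) = 0 at q ∈ {-4, -3, 1}.
The Hessian is diagonal: diag(f_pp, f_qq). Second derivatives: f_pp(-4)=288, f_pp(0)=-96, f_pp(2)=144; f_qq(-4)=-20, f_qq(-3)=16, f_qq(1)=-80.
Saddle points occur where the two diagonal entries have opposite signs: (-4, -4), (-4, 1), (0, -3), (2, -4), (2, 1). Count: 5.

5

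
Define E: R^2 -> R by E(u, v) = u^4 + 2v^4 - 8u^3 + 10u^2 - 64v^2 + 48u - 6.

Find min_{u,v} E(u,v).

-547

E(u,v) separates as P(u) + Q(v) − 6, so its minimum is min P + min Q − 6.
P'(u) = 4(u - 4)(u - 3)(u + 1) vanishes at u ∈ {-1, 3, 4}; Q'(v) = 8v(v - 4)(v + 4) vanishes at v ∈ {-4, 0, 4}.
Local minima of P (where P''>0): P(-1)=-29, P(4)=96. Local minima of Q: Q(-4)=-512, Q(4)=-512.
So the global minimum of E is P(-1) + Q(-4) − 6 = -29 − 512 − 6 = -547, attained at (-1, -4).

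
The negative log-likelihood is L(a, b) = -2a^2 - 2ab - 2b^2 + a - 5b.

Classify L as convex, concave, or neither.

L is quadratic, so its Hessian is the constant matrix H = [[-4, -2], [-2, -4]].
det(H) = 12, tr(H) = -8.
det(H) > 0 and tr(H) < 0, so H is negative definite everywhere: concave.

concave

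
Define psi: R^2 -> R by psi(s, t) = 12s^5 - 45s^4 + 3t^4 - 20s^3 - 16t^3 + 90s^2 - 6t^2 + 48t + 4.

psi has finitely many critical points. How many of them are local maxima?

2

psi separates as a function of s plus a function of t, so ∇psi=0 decouples.
∂psi/∂s = 60s(s - 3)(s - 1)(s + 1) = 0 at s ∈ {-1, 0, 1, 3}; ∂psi/∂t = 12(t - 4)(t - 1)(t + 1) = 0 at t ∈ {-1, 1, 4}.
The Hessian is diagonal: diag(psi_ss, psi_tt). Second derivatives: psi_ss(-1)=-480, psi_ss(0)=180, psi_ss(1)=-240, psi_ss(3)=1440; psi_tt(-1)=120, psi_tt(1)=-72, psi_tt(4)=180.
Local maxima occur where both diagonal entries negative: (-1, 1), (1, 1). Count: 2.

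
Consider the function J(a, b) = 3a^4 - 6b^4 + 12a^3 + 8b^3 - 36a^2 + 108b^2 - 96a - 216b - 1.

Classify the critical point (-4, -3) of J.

saddle point

The mixed partial ∂²J/∂a∂b is 0, so the Hessian at any point is diag(J_aa, J_bb) = diag(36(a^2 + 2a - 2), 24(-3b^2 + 2b + 9)).
At (-4, -3): H = diag(216, -576).
The eigenvalues have opposite signs, so H is indefinite: a saddle point.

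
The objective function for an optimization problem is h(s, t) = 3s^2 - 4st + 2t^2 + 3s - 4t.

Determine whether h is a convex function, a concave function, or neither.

h is quadratic, so its Hessian is the constant matrix H = [[6, -4], [-4, 4]].
det(H) = 8, tr(H) = 10.
det(H) > 0 and tr(H) > 0, so H is positive definite everywhere: convex.

convex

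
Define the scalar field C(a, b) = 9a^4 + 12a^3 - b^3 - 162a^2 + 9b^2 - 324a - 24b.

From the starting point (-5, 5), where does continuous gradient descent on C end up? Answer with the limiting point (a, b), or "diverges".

diverges

C is separable, so gradient descent decouples: a follows -∂C/∂a, b follows -∂C/∂b.
∂C/∂a = 36(a - 3)(a + 1)(a + 3); at a=-5 this is -2304, so a increases.
∂C/∂b = -3(b - 4)(b - 2); at b=5 this is -9, so b increases.
The b-coordinate has no critical point in that direction and runs off to infinity.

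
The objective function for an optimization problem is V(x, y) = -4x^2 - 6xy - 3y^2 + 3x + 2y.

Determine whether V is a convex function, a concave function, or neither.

concave

V is quadratic, so its Hessian is the constant matrix H = [[-8, -6], [-6, -6]].
det(H) = 12, tr(H) = -14.
det(H) > 0 and tr(H) < 0, so H is negative definite everywhere: concave.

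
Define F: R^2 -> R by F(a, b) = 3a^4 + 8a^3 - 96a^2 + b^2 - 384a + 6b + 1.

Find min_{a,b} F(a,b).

F(a,b) separates as P(a) + Q(b) + 1, so its minimum is min P + min Q + 1.
P'(a) = 12(a - 4)(a + 2)(a + 4) vanishes at a ∈ {-4, -2, 4}; Q'(b) = 2b + 6 vanishes at b ∈ {-3}.
Local minima of P (where P''>0): P(-4)=256, P(4)=-1792. Local minima of Q: Q(-3)=-9.
So the global minimum of F is P(4) + Q(-3) + 1 = -1792 − 9 + 1 = -1800, attained at (4, -3).

-1800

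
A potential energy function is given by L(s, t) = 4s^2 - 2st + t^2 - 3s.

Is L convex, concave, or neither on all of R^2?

convex

L is quadratic, so its Hessian is the constant matrix H = [[8, -2], [-2, 2]].
det(H) = 12, tr(H) = 10.
det(H) > 0 and tr(H) > 0, so H is positive definite everywhere: convex.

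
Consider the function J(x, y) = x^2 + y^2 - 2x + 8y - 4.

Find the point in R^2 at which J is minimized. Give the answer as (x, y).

J(x,y) separates as P(x) + Q(y) − 4, so its minimum is min P + min Q − 4.
P'(x) = 2x - 2 vanishes at x ∈ {1}; Q'(y) = 2y + 8 vanishes at y ∈ {-4}.
Local minima of P (where P''>0): P(1)=-1. Local minima of Q: Q(-4)=-16.
So the global minimum of J is P(1) + Q(-4) − 4 = -1 − 16 − 4 = -21, attained at (1, -4).

(1, -4)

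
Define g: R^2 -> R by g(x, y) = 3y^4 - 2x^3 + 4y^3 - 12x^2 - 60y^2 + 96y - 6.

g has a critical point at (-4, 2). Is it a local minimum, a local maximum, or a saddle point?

local minimum

The mixed partial ∂²g/∂x∂y is 0, so the Hessian at any point is diag(g_xx, g_yy) = diag(-12(x + 2), 12(3y^2 + 2y - 10)).
At (-4, 2): H = diag(24, 72).
Both eigenvalues are positive, so H is positive definite: a local minimum.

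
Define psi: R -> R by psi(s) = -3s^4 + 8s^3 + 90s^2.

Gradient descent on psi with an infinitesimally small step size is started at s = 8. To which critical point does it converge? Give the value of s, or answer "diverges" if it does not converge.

diverges

psi'(s) = -12s(s - 5)(s + 3), so psi'(8) = -3168.
Gradient descent moves in the -psi' direction, i.e. s is increasing.
There is no critical point above s=8, and psi' keeps the same sign, so the iterate runs off to +∞.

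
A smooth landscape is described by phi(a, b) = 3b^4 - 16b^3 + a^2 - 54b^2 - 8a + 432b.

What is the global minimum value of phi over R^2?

-1123

phi(a,b) separates as P(a) + Q(b), so its minimum is min P + min Q.
P'(a) = 2a - 8 vanishes at a ∈ {4}; Q'(b) = 12(b - 4)(b - 3)(b + 3) vanishes at b ∈ {-3, 3, 4}.
Local minima of P (where P''>0): P(4)=-16. Local minima of Q: Q(-3)=-1107, Q(4)=608.
So the global minimum of phi is P(4) + Q(-3) = -16 − 1107 = -1123, attained at (4, -3).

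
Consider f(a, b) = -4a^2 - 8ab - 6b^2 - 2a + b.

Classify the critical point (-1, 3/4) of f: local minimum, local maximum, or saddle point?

The Hessian of f is constant: H = [[-8, -8], [-8, -12]].
det(H) = (-8)·(-12) − (-8)² = 32.
det(H) > 0 and tr(H) = -20 < 0, so H is negative definite and the point is a local maximum.

local maximum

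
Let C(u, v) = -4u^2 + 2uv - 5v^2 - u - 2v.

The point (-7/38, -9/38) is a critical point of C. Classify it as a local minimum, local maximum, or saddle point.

local maximum

The Hessian of C is constant: H = [[-8, 2], [2, -10]].
det(H) = (-8)·(-10) − 2² = 76.
det(H) > 0 and tr(H) = -18 < 0, so H is negative definite and the point is a local maximum.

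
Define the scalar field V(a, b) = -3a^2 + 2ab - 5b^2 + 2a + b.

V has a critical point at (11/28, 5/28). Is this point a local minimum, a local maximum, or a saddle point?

local maximum

The Hessian of V is constant: H = [[-6, 2], [2, -10]].
det(H) = (-6)·(-10) − 2² = 56.
det(H) > 0 and tr(H) = -16 < 0, so H is negative definite and the point is a local maximum.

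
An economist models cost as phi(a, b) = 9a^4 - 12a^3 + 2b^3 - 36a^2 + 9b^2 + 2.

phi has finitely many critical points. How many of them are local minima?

2

phi separates as a function of a plus a function of b, so ∇phi=0 decouples.
∂phi/∂a = 36a(a - 2)(a + 1) = 0 at a ∈ {-1, 0, 2}; ∂phi/∂b = 6b(b + 3) = 0 at b ∈ {-3, 0}.
The Hessian is diagonal: diag(phi_aa, phi_bb). Second derivatives: phi_aa(-1)=108, phi_aa(0)=-72, phi_aa(2)=216; phi_bb(-3)=-18, phi_bb(0)=18.
Local minima occur where both diagonal entries positive: (-1, 0), (2, 0). Count: 2.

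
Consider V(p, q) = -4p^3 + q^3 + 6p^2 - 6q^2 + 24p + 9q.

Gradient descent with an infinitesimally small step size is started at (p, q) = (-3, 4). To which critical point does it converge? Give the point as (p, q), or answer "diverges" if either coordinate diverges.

V is separable, so gradient descent decouples: p follows -∂V/∂p, q follows -∂V/∂q.
∂V/∂p = -12(p - 2)(p + 1); at p=-3 this is -120, so p increases.
∂V/∂q = 3(q - 3)(q - 1); at q=4 this is 9, so q decreases.
p converges to its nearest critical value -1 (a local min of the p-part); q converges to 3. The iterate converges to (-1, 3).

(-1, 3)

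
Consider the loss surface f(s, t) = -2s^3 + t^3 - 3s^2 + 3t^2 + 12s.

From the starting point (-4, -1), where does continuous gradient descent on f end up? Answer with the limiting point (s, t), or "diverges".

(-2, 0)

f is separable, so gradient descent decouples: s follows -∂f/∂s, t follows -∂f/∂t.
∂f/∂s = -6(s - 1)(s + 2); at s=-4 this is -60, so s increases.
∂f/∂t = 3t(t + 2); at t=-1 this is -3, so t increases.
s converges to its nearest critical value -2 (a local min of the s-part); t converges to 0. The iterate converges to (-2, 0).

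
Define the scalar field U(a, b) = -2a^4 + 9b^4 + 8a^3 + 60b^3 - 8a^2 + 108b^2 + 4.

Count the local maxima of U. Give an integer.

2

U separates as a function of a plus a function of b, so ∇U=0 decouples.
∂U/∂a = -8a(a - 2)(a - 1) = 0 at a ∈ {0, 1, 2}; ∂U/∂b = 36b(b + 2)(b + 3) = 0 at b ∈ {-3, -2, 0}.
The Hessian is diagonal: diag(U_aa, U_bb). Second derivatives: U_aa(0)=-16, U_aa(1)=8, U_aa(2)=-16; U_bb(-3)=108, U_bb(-2)=-72, U_bb(0)=216.
Local maxima occur where both diagonal entries negative: (0, -2), (2, -2). Count: 2.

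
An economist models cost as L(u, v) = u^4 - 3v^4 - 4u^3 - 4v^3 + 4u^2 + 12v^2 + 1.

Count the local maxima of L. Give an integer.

2

L separates as a function of u plus a function of v, so ∇L=0 decouples.
∂L/∂u = 4u(u - 2)(u - 1) = 0 at u ∈ {0, 1, 2}; ∂L/∂v = -12v(v - 1)(v + 2) = 0 at v ∈ {-2, 0, 1}.
The Hessian is diagonal: diag(L_uu, L_vv). Second derivatives: L_uu(0)=8, L_uu(1)=-4, L_uu(2)=8; L_vv(-2)=-72, L_vv(0)=24, L_vv(1)=-36.
Local maxima occur where both diagonal entries negative: (1, -2), (1, 1). Count: 2.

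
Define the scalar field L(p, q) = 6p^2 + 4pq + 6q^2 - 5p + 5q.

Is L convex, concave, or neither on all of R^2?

L is quadratic, so its Hessian is the constant matrix H = [[12, 4], [4, 12]].
det(H) = 128, tr(H) = 24.
det(H) > 0 and tr(H) > 0, so H is positive definite everywhere: convex.

convex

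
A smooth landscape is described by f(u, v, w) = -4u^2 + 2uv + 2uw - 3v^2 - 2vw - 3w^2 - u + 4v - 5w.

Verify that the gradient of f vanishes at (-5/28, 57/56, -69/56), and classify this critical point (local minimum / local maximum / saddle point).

local maximum

∇f = (-8u + 2v + 2w - 1, 2u - 6v - 2w + 4, 2u - 2v - 6w - 5); substituting (-5/28, 57/56, -69/56) gives ∇f = (0, 0, 0), so (-5/28, 57/56, -69/56) is indeed a critical point.
The Hessian is constant: H = [[-8, 2, 2], [2, -6, -2], [2, -2, -6]].
Leading principal minors: Δ₁ = -8, Δ₂ = 44, Δ₃ = -224.
The minors alternate sign starting negative (−, +, −), so H is negative definite: a local maximum.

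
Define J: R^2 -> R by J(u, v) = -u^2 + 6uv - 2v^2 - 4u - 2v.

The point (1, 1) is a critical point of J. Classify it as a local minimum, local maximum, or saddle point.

saddle point

The Hessian of J is constant: H = [[-2, 6], [6, -4]].
det(H) = (-2)·(-4) − 6² = -28.
Since det(H) < 0, H is indefinite and the critical point is a saddle point.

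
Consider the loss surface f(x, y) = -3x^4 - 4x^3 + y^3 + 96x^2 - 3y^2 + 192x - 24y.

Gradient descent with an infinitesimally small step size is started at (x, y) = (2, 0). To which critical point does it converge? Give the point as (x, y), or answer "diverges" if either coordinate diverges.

(-1, 4)

f is separable, so gradient descent decouples: x follows -∂f/∂x, y follows -∂f/∂y.
∂f/∂x = -12(x - 4)(x + 1)(x + 4); at x=2 this is 432, so x decreases.
∂f/∂y = 3(y - 4)(y + 2); at y=0 this is -24, so y increases.
x converges to its nearest critical value -1 (a local min of the x-part); y converges to 4. The iterate converges to (-1, 4).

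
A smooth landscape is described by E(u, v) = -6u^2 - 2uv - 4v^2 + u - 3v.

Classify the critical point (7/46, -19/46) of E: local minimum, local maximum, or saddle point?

The Hessian of E is constant: H = [[-12, -2], [-2, -8]].
det(H) = (-12)·(-8) − (-2)² = 92.
det(H) > 0 and tr(H) = -20 < 0, so H is negative definite and the point is a local maximum.

local maximum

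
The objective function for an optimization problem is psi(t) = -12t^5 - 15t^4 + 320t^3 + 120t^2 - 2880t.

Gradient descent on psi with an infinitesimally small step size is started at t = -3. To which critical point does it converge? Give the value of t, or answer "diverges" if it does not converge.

-4

psi'(t) = -60(t - 3)(t - 2)(t + 2)(t + 4), so psi'(-3) = 1800.
Gradient descent moves in the -psi' direction, i.e. t is decreasing.
The nearest critical point in that direction is t = -4, where psi'' = 5040 > 0 (a local minimum). The iterate converges there.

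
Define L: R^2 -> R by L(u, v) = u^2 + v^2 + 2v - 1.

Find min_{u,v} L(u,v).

L(u,v) separates as P(u) + Q(v) − 1, so its minimum is min P + min Q − 1.
P'(u) = 2u vanishes at u ∈ {0}; Q'(v) = 2v + 2 vanishes at v ∈ {-1}.
Local minima of P (where P''>0): P(0)=0. Local minima of Q: Q(-1)=-1.
So the global minimum of L is P(0) + Q(-1) − 1 = 0 − 1 − 1 = -2, attained at (0, -1).

-2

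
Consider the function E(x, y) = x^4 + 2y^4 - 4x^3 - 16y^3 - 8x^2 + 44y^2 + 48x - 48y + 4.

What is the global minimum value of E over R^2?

-94

E(x,y) separates as P(x) + Q(y) + 4, so its minimum is min P + min Q + 4.
P'(x) = 4(x - 3)(x - 2)(x + 2) vanishes at x ∈ {-2, 2, 3}; Q'(y) = 8(y - 3)(y - 2)(y - 1) vanishes at y ∈ {1, 2, 3}.
Local minima of P (where P''>0): P(-2)=-80, P(3)=45. Local minima of Q: Q(1)=-18, Q(3)=-18.
So the global minimum of E is P(-2) + Q(1) + 4 = -80 − 18 + 4 = -94, attained at (-2, 1).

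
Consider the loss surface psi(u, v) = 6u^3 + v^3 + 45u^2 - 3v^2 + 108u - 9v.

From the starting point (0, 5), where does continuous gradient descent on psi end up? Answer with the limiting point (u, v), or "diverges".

(-2, 3)

psi is separable, so gradient descent decouples: u follows -∂psi/∂u, v follows -∂psi/∂v.
∂psi/∂u = 18(u + 2)(u + 3); at u=0 this is 108, so u decreases.
∂psi/∂v = 3(v - 3)(v + 1); at v=5 this is 36, so v decreases.
u converges to its nearest critical value -2 (a local min of the u-part); v converges to 3. The iterate converges to (-2, 3).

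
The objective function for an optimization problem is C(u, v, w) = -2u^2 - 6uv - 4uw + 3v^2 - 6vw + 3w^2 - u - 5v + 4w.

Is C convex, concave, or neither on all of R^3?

neither

C is quadratic, so its Hessian is the constant matrix H = [[-4, -6, -4], [-6, 6, -6], [-4, -6, 6]].
Leading principal minors: -4, -60, -600.
Neither pattern holds ⇒ H is indefinite ⇒ neither convex nor concave.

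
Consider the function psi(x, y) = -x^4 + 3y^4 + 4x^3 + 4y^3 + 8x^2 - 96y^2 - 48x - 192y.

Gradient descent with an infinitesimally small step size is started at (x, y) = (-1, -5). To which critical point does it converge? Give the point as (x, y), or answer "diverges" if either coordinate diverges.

(2, -4)

psi is separable, so gradient descent decouples: x follows -∂psi/∂x, y follows -∂psi/∂y.
∂psi/∂x = -4(x - 3)(x - 2)(x + 2); at x=-1 this is -48, so x increases.
∂psi/∂y = 12(y - 4)(y + 1)(y + 4); at y=-5 this is -432, so y increases.
x converges to its nearest critical value 2 (a local min of the x-part); y converges to -4. The iterate converges to (2, -4).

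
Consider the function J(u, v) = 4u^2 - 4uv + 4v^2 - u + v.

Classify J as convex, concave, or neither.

J is quadratic, so its Hessian is the constant matrix H = [[8, -4], [-4, 8]].
det(H) = 48, tr(H) = 16.
det(H) > 0 and tr(H) > 0, so H is positive definite everywhere: convex.

convex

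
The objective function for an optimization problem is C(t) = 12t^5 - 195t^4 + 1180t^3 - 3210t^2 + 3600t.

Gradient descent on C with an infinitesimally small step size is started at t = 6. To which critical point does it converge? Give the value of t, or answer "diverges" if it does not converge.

C'(t) = 60(t - 5)(t - 4)(t - 3)(t - 1), so C'(6) = 1800.
Gradient descent moves in the -C' direction, i.e. t is decreasing.
The nearest critical point in that direction is t = 5, where C'' = 480 > 0 (a local minimum). The iterate converges there.

5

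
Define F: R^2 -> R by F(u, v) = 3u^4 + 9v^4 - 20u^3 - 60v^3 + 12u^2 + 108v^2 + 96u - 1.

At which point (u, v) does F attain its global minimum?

F(u,v) separates as P(u) + Q(v) − 1, so its minimum is min P + min Q − 1.
P'(u) = 12(u - 4)(u - 2)(u + 1) vanishes at u ∈ {-1, 2, 4}; Q'(v) = 36v(v - 3)(v - 2) vanishes at v ∈ {0, 2, 3}.
Local minima of P (where P''>0): P(-1)=-61, P(4)=64. Local minima of Q: Q(0)=0, Q(3)=81.
So the global minimum of F is P(-1) + Q(0) − 1 = -61 + 0 − 1 = -62, attained at (-1, 0).

(-1, 0)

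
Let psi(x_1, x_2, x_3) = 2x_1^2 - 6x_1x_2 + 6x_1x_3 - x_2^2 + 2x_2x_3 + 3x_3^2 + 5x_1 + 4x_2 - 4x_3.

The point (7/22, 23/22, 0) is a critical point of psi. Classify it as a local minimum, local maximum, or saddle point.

saddle point

The Hessian is constant: H = [[4, -6, 6], [-6, -2, 2], [6, 2, 6]].
Leading principal minors: Δ₁ = 4, Δ₂ = -44, Δ₃ = -352.
The minors fit neither the all-positive nor the alternating-sign pattern, so H is indefinite: a saddle point.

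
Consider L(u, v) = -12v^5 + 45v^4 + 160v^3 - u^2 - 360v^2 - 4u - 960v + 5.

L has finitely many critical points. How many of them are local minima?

0

L separates as a function of u plus a function of v, so ∇L=0 decouples.
∂L/∂u = -2(u + 2) = 0 at u ∈ {-2}; ∂L/∂v = -60(v - 4)(v - 2)(v + 1)(v + 2) = 0 at v ∈ {-2, -1, 2, 4}.
The Hessian is diagonal: diag(L_uu, L_vv). Second derivatives: L_uu(-2)=-2; L_vv(-2)=1440, L_vv(-1)=-900, L_vv(2)=1440, L_vv(4)=-3600.
Local minima occur where both diagonal entries positive: none. Count: 0.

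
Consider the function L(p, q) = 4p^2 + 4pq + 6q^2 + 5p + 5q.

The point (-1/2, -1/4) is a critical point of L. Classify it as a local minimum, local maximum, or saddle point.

local minimum

The Hessian of L is constant: H = [[8, 4], [4, 12]].
det(H) = 8·12 − 4² = 80.
det(H) > 0 and tr(H) = 20 > 0, so H is positive definite and the point is a local minimum.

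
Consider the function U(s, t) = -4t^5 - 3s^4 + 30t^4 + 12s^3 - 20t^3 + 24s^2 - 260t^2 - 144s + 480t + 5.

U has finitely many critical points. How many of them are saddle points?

6

U separates as a function of s plus a function of t, so ∇U=0 decouples.
∂U/∂s = -12(s - 3)(s - 2)(s + 2) = 0 at s ∈ {-2, 2, 3}; ∂U/∂t = -20(t - 4)(t - 3)(t - 1)(t + 2) = 0 at t ∈ {-2, 1, 3, 4}.
The Hessian is diagonal: diag(U_ss, U_tt). Second derivatives: U_ss(-2)=-240, U_ss(2)=48, U_ss(3)=-60; U_tt(-2)=1800, U_tt(1)=-360, U_tt(3)=200, U_tt(4)=-360.
Saddle points occur where the two diagonal entries have opposite signs: (-2, -2), (-2, 3), (2, 1), (2, 4), (3, -2), (3, 3). Count: 6.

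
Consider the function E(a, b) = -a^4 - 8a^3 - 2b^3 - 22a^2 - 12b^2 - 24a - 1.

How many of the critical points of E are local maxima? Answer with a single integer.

2

E separates as a function of a plus a function of b, so ∇E=0 decouples.
∂E/∂a = -4(a + 1)(a + 2)(a + 3) = 0 at a ∈ {-3, -2, -1}; ∂E/∂b = -6b(b + 4) = 0 at b ∈ {-4, 0}.
The Hessian is diagonal: diag(E_aa, E_bb). Second derivatives: E_aa(-3)=-8, E_aa(-2)=4, E_aa(-1)=-8; E_bb(-4)=24, E_bb(0)=-24.
Local maxima occur where both diagonal entries negative: (-3, 0), (-1, 0). Count: 2.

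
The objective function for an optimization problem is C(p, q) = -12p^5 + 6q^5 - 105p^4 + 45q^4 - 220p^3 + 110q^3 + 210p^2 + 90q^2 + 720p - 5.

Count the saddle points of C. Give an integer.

C separates as a function of p plus a function of q, so ∇C=0 decouples.
∂C/∂p = -60(p - 1)(p + 1)(p + 3)(p + 4) = 0 at p ∈ {-4, -3, -1, 1}; ∂C/∂q = 30q(q + 1)(q + 2)(q + 3) = 0 at q ∈ {-3, -2, -1, 0}.
The Hessian is diagonal: diag(C_pp, C_qq). Second derivatives: C_pp(-4)=900, C_pp(-3)=-480, C_pp(-1)=720, C_pp(1)=-2400; C_qq(-3)=-180, C_qq(-2)=60, C_qq(-1)=-60, C_qq(0)=180.
Saddle points occur where the two diagonal entries have opposite signs: (-4, -3), (-4, -1), (-3, -2), (-3, 0), (-1, -3), (-1, -1), (1, -2), (1, 0). Count: 8.

8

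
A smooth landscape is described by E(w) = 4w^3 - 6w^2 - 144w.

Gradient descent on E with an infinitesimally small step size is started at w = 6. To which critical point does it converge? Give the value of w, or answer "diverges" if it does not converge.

4

E'(w) = 12(w - 4)(w + 3), so E'(6) = 216.
Gradient descent moves in the -E' direction, i.e. w is decreasing.
The nearest critical point in that direction is w = 4, where E'' = 84 > 0 (a local minimum). The iterate converges there.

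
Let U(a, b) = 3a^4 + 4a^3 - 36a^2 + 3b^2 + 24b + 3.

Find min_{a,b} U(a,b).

U(a,b) separates as P(a) + Q(b) + 3, so its minimum is min P + min Q + 3.
P'(a) = 12a(a - 2)(a + 3) vanishes at a ∈ {-3, 0, 2}; Q'(b) = 6b + 24 vanishes at b ∈ {-4}.
Local minima of P (where P''>0): P(-3)=-189, P(2)=-64. Local minima of Q: Q(-4)=-48.
So the global minimum of U is P(-3) + Q(-4) + 3 = -189 − 48 + 3 = -234, attained at (-3, -4).

-234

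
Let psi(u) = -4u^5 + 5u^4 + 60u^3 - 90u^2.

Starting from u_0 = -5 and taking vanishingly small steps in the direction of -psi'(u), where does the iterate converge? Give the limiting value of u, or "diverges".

psi'(u) = -20u(u - 3)(u - 1)(u + 3), so psi'(-5) = -9600.
Gradient descent moves in the -psi' direction, i.e. u is increasing.
The nearest critical point in that direction is u = -3, where psi'' = 1440 > 0 (a local minimum). The iterate converges there.

-3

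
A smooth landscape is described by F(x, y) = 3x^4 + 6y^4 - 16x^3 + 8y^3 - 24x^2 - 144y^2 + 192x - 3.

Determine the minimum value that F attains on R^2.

-1587

F(x,y) separates as P(x) + Q(y) − 3, so its minimum is min P + min Q − 3.
P'(x) = 12(x - 4)(x - 2)(x + 2) vanishes at x ∈ {-2, 2, 4}; Q'(y) = 24y(y - 3)(y + 4) vanishes at y ∈ {-4, 0, 3}.
Local minima of P (where P''>0): P(-2)=-304, P(4)=128. Local minima of Q: Q(-4)=-1280, Q(3)=-594.
So the global minimum of F is P(-2) + Q(-4) − 3 = -304 − 1280 − 3 = -1587, attained at (-2, -4).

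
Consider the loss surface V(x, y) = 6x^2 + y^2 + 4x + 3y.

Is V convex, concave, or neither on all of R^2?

convex

V is quadratic, so its Hessian is the constant matrix H = [[12, 0], [0, 2]].
det(H) = 24, tr(H) = 14.
det(H) > 0 and tr(H) > 0, so H is positive definite everywhere: convex.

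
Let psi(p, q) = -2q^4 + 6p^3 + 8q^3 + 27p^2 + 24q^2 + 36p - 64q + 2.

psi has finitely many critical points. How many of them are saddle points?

psi separates as a function of p plus a function of q, so ∇psi=0 decouples.
∂psi/∂p = 18(p + 1)(p + 2) = 0 at p ∈ {-2, -1}; ∂psi/∂q = -8(q - 4)(q - 1)(q + 2) = 0 at q ∈ {-2, 1, 4}.
The Hessian is diagonal: diag(psi_pp, psi_qq). Second derivatives: psi_pp(-2)=-18, psi_pp(-1)=18; psi_qq(-2)=-144, psi_qq(1)=72, psi_qq(4)=-144.
Saddle points occur where the two diagonal entries have opposite signs: (-2, 1), (-1, -2), (-1, 4). Count: 3.

3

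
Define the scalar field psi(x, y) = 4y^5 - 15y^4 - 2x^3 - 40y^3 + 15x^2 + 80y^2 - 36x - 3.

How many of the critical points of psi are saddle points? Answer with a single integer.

psi separates as a function of x plus a function of y, so ∇psi=0 decouples.
∂psi/∂x = -6(x - 3)(x - 2) = 0 at x ∈ {2, 3}; ∂psi/∂y = 20y(y - 4)(y - 1)(y + 2) = 0 at y ∈ {-2, 0, 1, 4}.
The Hessian is diagonal: diag(psi_xx, psi_yy). Second derivatives: psi_xx(2)=6, psi_xx(3)=-6; psi_yy(-2)=-720, psi_yy(0)=160, psi_yy(1)=-180, psi_yy(4)=1440.
Saddle points occur where the two diagonal entries have opposite signs: (2, -2), (2, 1), (3, 0), (3, 4). Count: 4.

4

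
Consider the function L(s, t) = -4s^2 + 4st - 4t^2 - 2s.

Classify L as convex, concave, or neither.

concave

L is quadratic, so its Hessian is the constant matrix H = [[-8, 4], [4, -8]].
det(H) = 48, tr(H) = -16.
det(H) > 0 and tr(H) < 0, so H is negative definite everywhere: concave.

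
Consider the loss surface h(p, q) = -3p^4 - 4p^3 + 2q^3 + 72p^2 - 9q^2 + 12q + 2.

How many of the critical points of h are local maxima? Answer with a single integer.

2

h separates as a function of p plus a function of q, so ∇h=0 decouples.
∂h/∂p = -12p(p - 3)(p + 4) = 0 at p ∈ {-4, 0, 3}; ∂h/∂q = 6(q - 2)(q - 1) = 0 at q ∈ {1, 2}.
The Hessian is diagonal: diag(h_pp, h_qq). Second derivatives: h_pp(-4)=-336, h_pp(0)=144, h_pp(3)=-252; h_qq(1)=-6, h_qq(2)=6.
Local maxima occur where both diagonal entries negative: (-4, 1), (3, 1). Count: 2.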